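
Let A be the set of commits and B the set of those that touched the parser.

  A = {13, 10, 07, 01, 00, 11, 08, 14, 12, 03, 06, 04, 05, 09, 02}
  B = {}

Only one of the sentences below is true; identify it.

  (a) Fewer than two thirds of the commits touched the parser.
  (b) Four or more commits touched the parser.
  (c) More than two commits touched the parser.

|A| = 15, |A ∩ B| = 0, |A ∖ B| = 15.
(a) requires |A ∩ B| / |A| < 2/3: true.
(b) requires |A ∩ B| ≥ 4: false.
(c) requires |A ∩ B| > 2: false.

(a)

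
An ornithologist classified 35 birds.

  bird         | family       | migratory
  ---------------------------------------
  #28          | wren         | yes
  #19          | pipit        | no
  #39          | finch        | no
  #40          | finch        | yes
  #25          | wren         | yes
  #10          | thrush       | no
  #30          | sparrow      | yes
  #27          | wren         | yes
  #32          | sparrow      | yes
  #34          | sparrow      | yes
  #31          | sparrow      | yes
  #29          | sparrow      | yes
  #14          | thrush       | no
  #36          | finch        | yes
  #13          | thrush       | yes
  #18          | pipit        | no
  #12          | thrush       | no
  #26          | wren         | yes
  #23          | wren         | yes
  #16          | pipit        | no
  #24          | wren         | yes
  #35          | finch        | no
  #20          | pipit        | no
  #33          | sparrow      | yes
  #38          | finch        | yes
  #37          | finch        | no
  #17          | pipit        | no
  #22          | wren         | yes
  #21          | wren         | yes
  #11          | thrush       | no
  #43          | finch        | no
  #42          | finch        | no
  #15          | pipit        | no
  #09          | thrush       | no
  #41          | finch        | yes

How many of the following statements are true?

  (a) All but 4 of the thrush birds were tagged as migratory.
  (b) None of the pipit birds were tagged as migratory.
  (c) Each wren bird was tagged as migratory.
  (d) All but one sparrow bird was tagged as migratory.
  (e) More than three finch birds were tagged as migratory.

3

(a) thrush: |A| = 6, |A ∩ B| = 1; needs |A ∖ B| = 4 — false.
(b) pipit: |A| = 6, |A ∩ B| = 0; needs A ∩ B = ∅ (|A ∩ B| = 0) — true.
(c) wren: |A| = 8, |A ∩ B| = 8; needs A ⊆ B, i.e. every element of A is in B (|A ∖ B| = 0) — true.
(d) sparrow: |A| = 6, |A ∩ B| = 6; needs |A ∖ B| = 1 — false.
(e) finch: |A| = 9, |A ∩ B| = 4; needs |A ∩ B| > 3 — true.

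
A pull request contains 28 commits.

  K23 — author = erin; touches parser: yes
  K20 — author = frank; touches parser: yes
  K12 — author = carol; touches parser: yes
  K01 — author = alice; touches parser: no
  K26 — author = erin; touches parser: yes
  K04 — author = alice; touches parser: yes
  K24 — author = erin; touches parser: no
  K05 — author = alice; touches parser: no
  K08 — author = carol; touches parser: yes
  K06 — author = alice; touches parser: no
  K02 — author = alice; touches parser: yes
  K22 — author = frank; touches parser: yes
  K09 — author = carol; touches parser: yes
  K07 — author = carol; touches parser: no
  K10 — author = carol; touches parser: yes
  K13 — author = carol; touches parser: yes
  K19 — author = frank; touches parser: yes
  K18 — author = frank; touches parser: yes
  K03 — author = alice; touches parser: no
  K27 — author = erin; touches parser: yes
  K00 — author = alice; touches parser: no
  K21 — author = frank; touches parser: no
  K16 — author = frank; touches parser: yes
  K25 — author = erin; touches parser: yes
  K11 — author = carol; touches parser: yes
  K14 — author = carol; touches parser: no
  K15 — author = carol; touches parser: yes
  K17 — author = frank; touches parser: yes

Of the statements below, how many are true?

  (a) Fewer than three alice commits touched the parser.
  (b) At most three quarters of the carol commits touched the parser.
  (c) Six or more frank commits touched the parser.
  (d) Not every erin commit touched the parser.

(a) alice: |A| = 7, |A ∩ B| = 2; needs |A ∩ B| < 3 — true.
(b) carol: |A| = 9, |A ∩ B| = 7; needs |A ∩ B| / |A| ≤ 3/4 — false.
(c) frank: |A| = 7, |A ∩ B| = 6; needs |A ∩ B| ≥ 6 — true.
(d) erin: |A| = 5, |A ∩ B| = 4; needs A ⊄ B (|A ∖ B| ≥ 1) — true.

3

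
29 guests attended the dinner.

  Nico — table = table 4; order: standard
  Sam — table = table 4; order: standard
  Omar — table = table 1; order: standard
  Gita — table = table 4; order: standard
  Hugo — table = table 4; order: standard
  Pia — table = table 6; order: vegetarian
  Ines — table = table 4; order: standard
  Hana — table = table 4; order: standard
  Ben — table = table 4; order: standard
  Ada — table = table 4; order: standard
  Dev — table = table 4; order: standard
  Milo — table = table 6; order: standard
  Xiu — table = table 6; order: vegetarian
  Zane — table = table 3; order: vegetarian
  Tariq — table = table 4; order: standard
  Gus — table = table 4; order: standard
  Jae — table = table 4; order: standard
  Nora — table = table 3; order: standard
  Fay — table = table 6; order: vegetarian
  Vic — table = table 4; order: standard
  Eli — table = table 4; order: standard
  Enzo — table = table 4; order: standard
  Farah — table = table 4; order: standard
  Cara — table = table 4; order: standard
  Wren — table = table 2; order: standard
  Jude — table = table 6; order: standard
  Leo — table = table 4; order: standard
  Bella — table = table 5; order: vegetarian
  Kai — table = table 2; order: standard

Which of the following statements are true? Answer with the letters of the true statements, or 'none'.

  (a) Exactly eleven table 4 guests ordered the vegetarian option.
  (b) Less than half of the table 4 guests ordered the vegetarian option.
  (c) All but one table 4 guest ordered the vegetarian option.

|A| = 18, |A ∩ B| = 0, |A ∖ B| = 18.
(a) |A ∩ B| = 11: fails.
(b) |A ∩ B| < |A ∖ B|: holds.
(c) |A ∖ B| = 1: fails.

(b)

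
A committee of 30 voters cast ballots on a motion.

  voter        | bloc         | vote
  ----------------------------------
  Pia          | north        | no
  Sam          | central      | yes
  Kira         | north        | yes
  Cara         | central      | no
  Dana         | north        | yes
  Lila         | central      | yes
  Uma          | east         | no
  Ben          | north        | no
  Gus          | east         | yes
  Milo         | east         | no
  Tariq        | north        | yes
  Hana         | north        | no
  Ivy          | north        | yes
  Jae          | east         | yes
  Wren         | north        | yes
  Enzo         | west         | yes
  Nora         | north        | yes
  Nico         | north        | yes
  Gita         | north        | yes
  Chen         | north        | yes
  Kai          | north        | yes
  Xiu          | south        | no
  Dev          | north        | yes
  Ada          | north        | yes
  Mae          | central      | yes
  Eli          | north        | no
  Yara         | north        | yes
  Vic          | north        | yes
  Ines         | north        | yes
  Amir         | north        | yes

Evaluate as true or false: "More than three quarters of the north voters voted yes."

True

The determiner here denotes the relation: |A ∩ B| / |A| > 3/4.
|A| = 20, |A ∩ B| = 16, |A ∖ B| = 4.
|A ∩ B|/|A| = 16/20, so the statement is true.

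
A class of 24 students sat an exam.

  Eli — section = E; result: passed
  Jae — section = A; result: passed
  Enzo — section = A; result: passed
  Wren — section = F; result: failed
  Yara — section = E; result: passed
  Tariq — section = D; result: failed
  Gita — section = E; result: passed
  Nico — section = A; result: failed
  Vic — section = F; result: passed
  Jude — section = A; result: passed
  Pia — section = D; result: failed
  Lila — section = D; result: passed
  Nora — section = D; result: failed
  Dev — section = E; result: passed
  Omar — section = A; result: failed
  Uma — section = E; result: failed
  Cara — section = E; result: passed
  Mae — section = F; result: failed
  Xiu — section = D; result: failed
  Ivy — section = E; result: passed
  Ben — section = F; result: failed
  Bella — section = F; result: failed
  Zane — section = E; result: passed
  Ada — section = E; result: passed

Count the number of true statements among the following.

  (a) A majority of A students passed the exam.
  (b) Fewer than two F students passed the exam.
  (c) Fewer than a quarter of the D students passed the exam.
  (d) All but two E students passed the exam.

(a) A: |A| = 5, |A ∩ B| = 3; needs |A ∩ B| > |A ∖ B| — true.
(b) F: |A| = 5, |A ∩ B| = 1; needs |A ∩ B| < 2 — true.
(c) D: |A| = 5, |A ∩ B| = 1; needs |A ∩ B| / |A| < 1/4 — true.
(d) E: |A| = 9, |A ∩ B| = 8; needs |A ∖ B| = 2 — false.

3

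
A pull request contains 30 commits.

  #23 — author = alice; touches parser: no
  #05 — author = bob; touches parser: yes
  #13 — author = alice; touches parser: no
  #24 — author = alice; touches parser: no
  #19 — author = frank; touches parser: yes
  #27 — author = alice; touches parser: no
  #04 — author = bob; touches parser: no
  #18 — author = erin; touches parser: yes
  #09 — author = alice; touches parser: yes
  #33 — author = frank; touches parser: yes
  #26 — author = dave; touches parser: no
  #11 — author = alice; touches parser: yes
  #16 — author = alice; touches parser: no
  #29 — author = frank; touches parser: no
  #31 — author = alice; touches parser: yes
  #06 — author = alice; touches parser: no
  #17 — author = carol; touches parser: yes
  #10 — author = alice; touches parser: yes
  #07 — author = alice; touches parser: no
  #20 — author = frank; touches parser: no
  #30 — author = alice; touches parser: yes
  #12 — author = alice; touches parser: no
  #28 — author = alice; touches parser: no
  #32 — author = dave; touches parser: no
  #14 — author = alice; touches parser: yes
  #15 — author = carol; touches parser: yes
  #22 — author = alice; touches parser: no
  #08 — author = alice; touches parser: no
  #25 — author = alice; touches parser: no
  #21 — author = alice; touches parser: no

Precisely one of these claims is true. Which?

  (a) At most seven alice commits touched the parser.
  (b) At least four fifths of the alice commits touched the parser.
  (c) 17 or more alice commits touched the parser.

(a)

|A| = 19, |A ∩ B| = 6, |A ∖ B| = 13.
(a) requires |A ∩ B| ≤ 7: true.
(b) requires |A ∩ B| / |A| ≥ 4/5: false.
(c) requires |A ∩ B| ≥ 17: false.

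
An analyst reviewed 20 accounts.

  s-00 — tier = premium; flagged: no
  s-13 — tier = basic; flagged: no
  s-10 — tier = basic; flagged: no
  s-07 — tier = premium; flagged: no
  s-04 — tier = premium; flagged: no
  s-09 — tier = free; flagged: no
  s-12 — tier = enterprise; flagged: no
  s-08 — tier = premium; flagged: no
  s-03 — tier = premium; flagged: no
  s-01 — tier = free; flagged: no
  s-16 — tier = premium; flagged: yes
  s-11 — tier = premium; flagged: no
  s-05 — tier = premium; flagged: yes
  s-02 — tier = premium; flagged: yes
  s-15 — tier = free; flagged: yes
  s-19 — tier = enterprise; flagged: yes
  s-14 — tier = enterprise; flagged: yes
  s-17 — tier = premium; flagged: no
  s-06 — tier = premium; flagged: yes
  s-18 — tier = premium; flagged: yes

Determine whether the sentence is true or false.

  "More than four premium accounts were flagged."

'More than four premium accounts were flagged' holds iff |A ∩ B| > 4.
A (the restrictor) = {s-00, s-07, s-04, s-08, s-03, s-16, s-11, s-05, s-02, s-17, s-06, s-18}, |A| = 12.
A ∩ B = {s-16, s-05, s-02, s-06, s-18}, so |A ∩ B| = 5.
|A ∩ B| = 5, so the statement is true.

True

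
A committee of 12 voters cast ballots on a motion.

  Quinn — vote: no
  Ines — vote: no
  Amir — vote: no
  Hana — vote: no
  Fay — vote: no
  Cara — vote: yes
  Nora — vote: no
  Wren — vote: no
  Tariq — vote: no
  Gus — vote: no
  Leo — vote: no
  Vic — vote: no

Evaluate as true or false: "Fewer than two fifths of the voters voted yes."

The determiner here denotes the relation: |A ∩ B| / |A| < 2/5.
A (the restrictor) = {Quinn, Ines, Amir, Hana, Fay, Cara, Nora, Wren, Tariq, Gus, Leo, Vic}, |A| = 12.
A ∩ B = {Cara}, so |A ∩ B| = 1.
A ∖ B = {Quinn, Ines, Amir, Hana, Fay, Nora, Wren, Tariq, Gus, Leo, Vic}, so |A ∖ B| = 11.
|A ∩ B|/|A| = 1/12, so the statement is true.

True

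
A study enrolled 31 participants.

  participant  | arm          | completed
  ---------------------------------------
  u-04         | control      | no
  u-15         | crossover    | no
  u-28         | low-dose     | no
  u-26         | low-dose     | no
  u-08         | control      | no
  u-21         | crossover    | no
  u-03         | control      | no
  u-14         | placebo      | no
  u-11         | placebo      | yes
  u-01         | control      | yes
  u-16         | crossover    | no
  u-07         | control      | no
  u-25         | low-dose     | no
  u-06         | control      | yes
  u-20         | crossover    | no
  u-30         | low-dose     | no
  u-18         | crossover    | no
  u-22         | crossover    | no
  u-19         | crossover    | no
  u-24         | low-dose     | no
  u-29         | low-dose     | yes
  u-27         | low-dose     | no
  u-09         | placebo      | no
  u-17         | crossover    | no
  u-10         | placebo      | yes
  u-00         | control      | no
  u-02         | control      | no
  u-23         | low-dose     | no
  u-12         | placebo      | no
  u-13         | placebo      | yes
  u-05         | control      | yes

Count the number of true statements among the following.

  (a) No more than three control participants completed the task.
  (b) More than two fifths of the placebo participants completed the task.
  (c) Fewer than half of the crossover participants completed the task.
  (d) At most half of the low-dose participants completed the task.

4

(a) control: |A| = 9, |A ∩ B| = 3; needs |A ∩ B| ≤ 3 — true.
(b) placebo: |A| = 6, |A ∩ B| = 3; needs |A ∩ B| / |A| > 2/5 — true.
(c) crossover: |A| = 8, |A ∩ B| = 0; needs |A ∩ B| < |A ∖ B| — true.
(d) low-dose: |A| = 8, |A ∩ B| = 1; needs |A ∩ B| ≤ |A ∖ B| — true.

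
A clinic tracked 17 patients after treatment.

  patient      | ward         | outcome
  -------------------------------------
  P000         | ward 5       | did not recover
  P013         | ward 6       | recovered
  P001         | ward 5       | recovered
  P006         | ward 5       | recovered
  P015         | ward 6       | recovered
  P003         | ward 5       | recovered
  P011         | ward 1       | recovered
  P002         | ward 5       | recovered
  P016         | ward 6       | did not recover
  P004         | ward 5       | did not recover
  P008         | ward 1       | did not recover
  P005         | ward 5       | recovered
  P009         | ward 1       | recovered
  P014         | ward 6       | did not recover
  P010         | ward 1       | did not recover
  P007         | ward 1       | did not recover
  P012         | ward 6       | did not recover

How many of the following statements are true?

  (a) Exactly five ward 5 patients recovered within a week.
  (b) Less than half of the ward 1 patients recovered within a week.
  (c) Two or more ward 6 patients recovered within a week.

(a) ward 5: |A| = 7, |A ∩ B| = 5; needs |A ∩ B| = 5 — true.
(b) ward 1: |A| = 5, |A ∩ B| = 2; needs |A ∩ B| < |A ∖ B| — true.
(c) ward 6: |A| = 5, |A ∩ B| = 2; needs |A ∩ B| ≥ 2 — true.

3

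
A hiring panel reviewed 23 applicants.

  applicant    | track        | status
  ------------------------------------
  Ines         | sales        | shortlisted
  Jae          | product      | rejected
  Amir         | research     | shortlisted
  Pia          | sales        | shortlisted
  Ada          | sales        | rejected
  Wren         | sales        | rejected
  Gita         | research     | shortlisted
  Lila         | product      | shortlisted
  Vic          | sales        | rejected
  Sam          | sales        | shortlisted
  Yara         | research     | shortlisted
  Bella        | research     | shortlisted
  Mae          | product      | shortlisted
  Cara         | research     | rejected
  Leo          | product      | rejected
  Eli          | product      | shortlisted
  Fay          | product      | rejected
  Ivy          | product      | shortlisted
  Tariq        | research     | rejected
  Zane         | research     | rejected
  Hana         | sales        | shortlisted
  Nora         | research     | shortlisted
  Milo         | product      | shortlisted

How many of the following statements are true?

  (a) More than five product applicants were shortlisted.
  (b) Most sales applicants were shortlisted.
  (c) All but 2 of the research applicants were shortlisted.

(a) product: |A| = 8, |A ∩ B| = 5; needs |A ∩ B| > 5 — false.
(b) sales: |A| = 7, |A ∩ B| = 4; needs |A ∩ B| > |A ∖ B| — true.
(c) research: |A| = 8, |A ∩ B| = 5; needs |A ∖ B| = 2 — false.

1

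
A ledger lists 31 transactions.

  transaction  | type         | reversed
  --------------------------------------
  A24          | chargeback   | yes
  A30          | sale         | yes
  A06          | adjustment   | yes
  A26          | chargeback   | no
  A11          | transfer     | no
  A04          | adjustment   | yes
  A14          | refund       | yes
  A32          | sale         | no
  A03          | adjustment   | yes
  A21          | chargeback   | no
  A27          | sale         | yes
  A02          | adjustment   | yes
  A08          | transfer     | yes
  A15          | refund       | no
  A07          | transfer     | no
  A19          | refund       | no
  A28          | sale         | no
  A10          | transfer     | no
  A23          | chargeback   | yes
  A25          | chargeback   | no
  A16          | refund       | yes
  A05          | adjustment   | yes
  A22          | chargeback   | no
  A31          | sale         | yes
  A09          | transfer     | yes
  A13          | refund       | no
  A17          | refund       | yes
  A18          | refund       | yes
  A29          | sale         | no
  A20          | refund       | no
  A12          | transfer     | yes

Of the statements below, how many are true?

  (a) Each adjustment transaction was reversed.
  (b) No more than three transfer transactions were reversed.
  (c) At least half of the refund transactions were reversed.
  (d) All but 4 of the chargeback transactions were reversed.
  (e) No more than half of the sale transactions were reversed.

5

(a) adjustment: |A| = 5, |A ∩ B| = 5; needs A ⊆ B, i.e. every element of A is in B (|A ∖ B| = 0) — true.
(b) transfer: |A| = 6, |A ∩ B| = 3; needs |A ∩ B| ≤ 3 — true.
(c) refund: |A| = 8, |A ∩ B| = 4; needs |A ∩ B| ≥ |A ∖ B| — true.
(d) chargeback: |A| = 6, |A ∩ B| = 2; needs |A ∖ B| = 4 — true.
(e) sale: |A| = 6, |A ∩ B| = 3; needs |A ∩ B| ≤ |A ∖ B| — true.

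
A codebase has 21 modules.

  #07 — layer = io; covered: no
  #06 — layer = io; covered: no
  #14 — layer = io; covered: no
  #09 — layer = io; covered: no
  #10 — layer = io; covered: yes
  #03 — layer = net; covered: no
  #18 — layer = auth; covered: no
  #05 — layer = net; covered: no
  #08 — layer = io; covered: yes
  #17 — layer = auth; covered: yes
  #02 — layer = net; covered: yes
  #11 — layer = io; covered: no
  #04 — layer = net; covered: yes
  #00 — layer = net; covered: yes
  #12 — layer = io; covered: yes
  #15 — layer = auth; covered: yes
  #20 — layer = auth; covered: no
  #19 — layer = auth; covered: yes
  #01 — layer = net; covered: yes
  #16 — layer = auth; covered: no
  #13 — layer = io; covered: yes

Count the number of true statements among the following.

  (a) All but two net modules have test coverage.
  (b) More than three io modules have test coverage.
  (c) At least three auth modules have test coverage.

3

(a) net: |A| = 6, |A ∩ B| = 4; needs |A ∖ B| = 2 — true.
(b) io: |A| = 9, |A ∩ B| = 4; needs |A ∩ B| > 3 — true.
(c) auth: |A| = 6, |A ∩ B| = 3; needs |A ∩ B| ≥ 3 — true.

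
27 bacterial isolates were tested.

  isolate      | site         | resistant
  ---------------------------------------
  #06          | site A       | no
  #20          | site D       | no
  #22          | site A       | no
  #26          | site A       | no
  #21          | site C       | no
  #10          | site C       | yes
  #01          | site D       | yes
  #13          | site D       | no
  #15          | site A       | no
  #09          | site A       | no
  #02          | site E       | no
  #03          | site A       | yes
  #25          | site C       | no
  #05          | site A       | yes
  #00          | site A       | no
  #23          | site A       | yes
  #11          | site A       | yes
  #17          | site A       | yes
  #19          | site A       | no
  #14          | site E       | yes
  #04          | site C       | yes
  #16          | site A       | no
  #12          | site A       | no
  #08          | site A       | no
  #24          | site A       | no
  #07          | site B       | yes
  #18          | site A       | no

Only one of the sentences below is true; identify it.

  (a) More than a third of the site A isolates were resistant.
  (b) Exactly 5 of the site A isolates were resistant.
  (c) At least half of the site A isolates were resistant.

(b)

|A| = 17, |A ∩ B| = 5, |A ∖ B| = 12.
(a) requires |A ∩ B| / |A| > 1/3: false.
(b) requires |A ∩ B| = 5: true.
(c) requires |A ∩ B| ≥ |A ∖ B|: false.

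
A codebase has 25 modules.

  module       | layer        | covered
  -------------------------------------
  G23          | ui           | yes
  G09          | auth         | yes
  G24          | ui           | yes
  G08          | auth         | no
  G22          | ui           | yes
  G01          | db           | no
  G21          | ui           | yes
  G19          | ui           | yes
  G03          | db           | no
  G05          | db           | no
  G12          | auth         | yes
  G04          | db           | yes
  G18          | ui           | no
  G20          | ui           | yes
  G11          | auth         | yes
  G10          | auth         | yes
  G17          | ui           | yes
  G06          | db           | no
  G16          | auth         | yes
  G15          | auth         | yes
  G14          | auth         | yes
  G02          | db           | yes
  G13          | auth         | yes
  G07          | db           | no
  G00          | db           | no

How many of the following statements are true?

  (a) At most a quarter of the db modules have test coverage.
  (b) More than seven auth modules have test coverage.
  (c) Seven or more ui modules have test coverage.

(a) db: |A| = 8, |A ∩ B| = 2; needs |A ∩ B| / |A| ≤ 1/4 — true.
(b) auth: |A| = 9, |A ∩ B| = 8; needs |A ∩ B| > 7 — true.
(c) ui: |A| = 8, |A ∩ B| = 7; needs |A ∩ B| ≥ 7 — true.

3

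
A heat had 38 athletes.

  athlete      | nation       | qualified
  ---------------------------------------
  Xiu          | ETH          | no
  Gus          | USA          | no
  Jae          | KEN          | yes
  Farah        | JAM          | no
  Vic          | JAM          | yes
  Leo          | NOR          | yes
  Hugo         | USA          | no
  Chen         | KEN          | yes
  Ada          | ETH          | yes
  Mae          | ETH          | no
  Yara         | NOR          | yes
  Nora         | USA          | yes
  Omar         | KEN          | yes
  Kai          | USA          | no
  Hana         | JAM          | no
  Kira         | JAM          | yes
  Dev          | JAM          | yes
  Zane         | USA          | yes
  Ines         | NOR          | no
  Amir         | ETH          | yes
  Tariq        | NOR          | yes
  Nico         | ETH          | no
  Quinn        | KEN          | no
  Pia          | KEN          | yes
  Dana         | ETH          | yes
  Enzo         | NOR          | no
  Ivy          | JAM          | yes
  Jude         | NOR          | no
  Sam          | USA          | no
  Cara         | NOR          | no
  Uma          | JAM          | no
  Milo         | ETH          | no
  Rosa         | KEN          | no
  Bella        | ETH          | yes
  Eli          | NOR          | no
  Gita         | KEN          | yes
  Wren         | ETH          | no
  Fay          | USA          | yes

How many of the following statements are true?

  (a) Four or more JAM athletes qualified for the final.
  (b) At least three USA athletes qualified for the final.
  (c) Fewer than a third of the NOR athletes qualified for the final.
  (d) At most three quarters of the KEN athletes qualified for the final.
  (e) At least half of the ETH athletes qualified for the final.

(a) JAM: |A| = 7, |A ∩ B| = 4; needs |A ∩ B| ≥ 4 — true.
(b) USA: |A| = 7, |A ∩ B| = 3; needs |A ∩ B| ≥ 3 — true.
(c) NOR: |A| = 8, |A ∩ B| = 3; needs |A ∩ B| / |A| < 1/3 — false.
(d) KEN: |A| = 7, |A ∩ B| = 5; needs |A ∩ B| / |A| ≤ 3/4 — true.
(e) ETH: |A| = 9, |A ∩ B| = 4; needs |A ∩ B| ≥ |A ∖ B| — false.

3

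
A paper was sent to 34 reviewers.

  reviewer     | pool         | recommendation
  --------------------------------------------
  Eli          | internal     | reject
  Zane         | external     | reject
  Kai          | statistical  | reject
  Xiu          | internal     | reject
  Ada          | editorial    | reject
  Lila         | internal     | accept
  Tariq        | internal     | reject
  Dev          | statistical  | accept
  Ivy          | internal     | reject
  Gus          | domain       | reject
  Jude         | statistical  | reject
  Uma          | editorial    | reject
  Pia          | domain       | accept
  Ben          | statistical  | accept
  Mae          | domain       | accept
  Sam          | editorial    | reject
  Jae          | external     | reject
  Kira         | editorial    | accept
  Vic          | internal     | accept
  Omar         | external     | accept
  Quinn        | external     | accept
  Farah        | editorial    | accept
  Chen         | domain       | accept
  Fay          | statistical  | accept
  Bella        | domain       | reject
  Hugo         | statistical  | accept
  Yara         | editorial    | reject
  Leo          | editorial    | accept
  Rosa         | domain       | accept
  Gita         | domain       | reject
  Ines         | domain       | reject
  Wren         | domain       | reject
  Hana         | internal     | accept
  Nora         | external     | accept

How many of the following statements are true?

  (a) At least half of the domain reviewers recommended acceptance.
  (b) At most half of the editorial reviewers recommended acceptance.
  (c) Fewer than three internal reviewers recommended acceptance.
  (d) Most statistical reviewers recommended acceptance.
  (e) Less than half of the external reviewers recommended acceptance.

(a) domain: |A| = 9, |A ∩ B| = 4; needs |A ∩ B| ≥ |A ∖ B| — false.
(b) editorial: |A| = 7, |A ∩ B| = 3; needs |A ∩ B| ≤ |A ∖ B| — true.
(c) internal: |A| = 7, |A ∩ B| = 3; needs |A ∩ B| < 3 — false.
(d) statistical: |A| = 6, |A ∩ B| = 4; needs |A ∩ B| > |A ∖ B| — true.
(e) external: |A| = 5, |A ∩ B| = 3; needs |A ∩ B| < |A ∖ B| — false.

2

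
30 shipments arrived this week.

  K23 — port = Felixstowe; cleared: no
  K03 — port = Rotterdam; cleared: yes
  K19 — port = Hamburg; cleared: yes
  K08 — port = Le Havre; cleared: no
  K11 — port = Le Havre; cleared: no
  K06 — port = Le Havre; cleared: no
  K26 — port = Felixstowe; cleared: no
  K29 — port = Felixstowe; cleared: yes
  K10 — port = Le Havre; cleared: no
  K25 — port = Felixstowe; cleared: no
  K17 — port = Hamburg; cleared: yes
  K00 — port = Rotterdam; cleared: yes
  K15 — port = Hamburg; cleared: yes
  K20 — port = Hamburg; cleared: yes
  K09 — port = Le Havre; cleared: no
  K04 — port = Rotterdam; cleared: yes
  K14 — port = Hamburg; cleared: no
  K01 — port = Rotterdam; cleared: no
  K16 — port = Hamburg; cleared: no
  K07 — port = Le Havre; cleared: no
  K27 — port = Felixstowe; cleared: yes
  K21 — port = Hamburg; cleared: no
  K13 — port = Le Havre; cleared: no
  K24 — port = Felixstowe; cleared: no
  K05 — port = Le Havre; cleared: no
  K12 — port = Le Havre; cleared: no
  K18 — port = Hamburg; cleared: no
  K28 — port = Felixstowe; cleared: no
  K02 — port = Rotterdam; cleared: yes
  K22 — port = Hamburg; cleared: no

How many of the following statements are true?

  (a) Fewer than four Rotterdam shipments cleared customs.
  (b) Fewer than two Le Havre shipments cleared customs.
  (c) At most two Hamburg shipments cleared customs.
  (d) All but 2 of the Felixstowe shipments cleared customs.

1

(a) Rotterdam: |A| = 5, |A ∩ B| = 4; needs |A ∩ B| < 4 — false.
(b) Le Havre: |A| = 9, |A ∩ B| = 0; needs |A ∩ B| < 2 — true.
(c) Hamburg: |A| = 9, |A ∩ B| = 4; needs |A ∩ B| ≤ 2 — false.
(d) Felixstowe: |A| = 7, |A ∩ B| = 2; needs |A ∖ B| = 2 — false.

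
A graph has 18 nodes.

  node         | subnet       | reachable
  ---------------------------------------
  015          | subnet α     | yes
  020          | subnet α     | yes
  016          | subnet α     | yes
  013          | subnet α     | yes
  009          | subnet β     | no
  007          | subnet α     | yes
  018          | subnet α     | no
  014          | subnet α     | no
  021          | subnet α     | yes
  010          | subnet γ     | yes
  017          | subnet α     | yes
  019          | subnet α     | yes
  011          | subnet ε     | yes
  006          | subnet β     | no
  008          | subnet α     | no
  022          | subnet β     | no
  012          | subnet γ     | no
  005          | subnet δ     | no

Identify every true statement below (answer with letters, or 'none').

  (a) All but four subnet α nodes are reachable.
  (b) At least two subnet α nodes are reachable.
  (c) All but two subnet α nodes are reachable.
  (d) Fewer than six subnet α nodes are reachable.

|A| = 11, |A ∩ B| = 8, |A ∖ B| = 3.
(a) |A ∖ B| = 4: fails.
(b) |A ∩ B| ≥ 2: holds.
(c) |A ∖ B| = 2: fails.
(d) |A ∩ B| < 6: fails.

(b)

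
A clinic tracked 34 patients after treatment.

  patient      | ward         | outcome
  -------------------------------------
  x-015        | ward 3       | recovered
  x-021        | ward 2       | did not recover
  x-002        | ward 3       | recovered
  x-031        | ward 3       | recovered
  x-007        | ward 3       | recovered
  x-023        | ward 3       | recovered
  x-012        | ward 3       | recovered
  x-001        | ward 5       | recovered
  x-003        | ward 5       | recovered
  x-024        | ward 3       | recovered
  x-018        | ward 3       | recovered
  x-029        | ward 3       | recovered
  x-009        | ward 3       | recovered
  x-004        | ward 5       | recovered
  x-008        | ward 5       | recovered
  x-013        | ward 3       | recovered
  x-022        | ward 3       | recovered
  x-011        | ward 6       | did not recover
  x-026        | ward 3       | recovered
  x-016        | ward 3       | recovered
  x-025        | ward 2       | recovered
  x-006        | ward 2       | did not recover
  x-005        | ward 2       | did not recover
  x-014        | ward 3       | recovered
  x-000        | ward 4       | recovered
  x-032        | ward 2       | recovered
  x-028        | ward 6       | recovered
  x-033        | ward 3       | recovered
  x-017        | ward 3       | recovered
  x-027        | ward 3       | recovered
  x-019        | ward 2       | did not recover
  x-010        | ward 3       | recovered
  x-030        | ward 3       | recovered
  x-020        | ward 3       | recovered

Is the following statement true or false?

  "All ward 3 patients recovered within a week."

'All ward 3 patients recovered within a week' holds iff A ⊆ B, i.e. every element of A is in B (|A ∖ B| = 0).
|A| = 21, |A ∩ B| = 21, |A ∖ B| = 0.
So the statement is true.

True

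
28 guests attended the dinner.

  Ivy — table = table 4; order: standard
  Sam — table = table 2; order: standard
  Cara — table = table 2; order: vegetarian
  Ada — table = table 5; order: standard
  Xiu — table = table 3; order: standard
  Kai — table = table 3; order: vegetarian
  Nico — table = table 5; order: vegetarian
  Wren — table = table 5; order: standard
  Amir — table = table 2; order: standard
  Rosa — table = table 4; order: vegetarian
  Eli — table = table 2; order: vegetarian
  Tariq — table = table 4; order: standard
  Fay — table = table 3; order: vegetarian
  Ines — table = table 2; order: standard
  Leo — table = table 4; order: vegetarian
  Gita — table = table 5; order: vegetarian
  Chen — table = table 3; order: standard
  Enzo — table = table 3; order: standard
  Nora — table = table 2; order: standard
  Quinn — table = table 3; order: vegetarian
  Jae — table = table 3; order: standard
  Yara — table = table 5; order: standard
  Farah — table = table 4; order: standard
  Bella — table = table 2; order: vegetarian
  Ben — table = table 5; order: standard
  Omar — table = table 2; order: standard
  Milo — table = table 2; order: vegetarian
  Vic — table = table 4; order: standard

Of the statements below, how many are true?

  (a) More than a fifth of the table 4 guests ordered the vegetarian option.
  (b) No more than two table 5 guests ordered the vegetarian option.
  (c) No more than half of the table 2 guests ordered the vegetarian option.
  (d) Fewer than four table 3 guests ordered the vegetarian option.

(a) table 4: |A| = 6, |A ∩ B| = 2; needs |A ∩ B| / |A| > 1/5 — true.
(b) table 5: |A| = 6, |A ∩ B| = 2; needs |A ∩ B| ≤ 2 — true.
(c) table 2: |A| = 9, |A ∩ B| = 4; needs |A ∩ B| ≤ |A ∖ B| — true.
(d) table 3: |A| = 7, |A ∩ B| = 3; needs |A ∩ B| < 4 — true.

4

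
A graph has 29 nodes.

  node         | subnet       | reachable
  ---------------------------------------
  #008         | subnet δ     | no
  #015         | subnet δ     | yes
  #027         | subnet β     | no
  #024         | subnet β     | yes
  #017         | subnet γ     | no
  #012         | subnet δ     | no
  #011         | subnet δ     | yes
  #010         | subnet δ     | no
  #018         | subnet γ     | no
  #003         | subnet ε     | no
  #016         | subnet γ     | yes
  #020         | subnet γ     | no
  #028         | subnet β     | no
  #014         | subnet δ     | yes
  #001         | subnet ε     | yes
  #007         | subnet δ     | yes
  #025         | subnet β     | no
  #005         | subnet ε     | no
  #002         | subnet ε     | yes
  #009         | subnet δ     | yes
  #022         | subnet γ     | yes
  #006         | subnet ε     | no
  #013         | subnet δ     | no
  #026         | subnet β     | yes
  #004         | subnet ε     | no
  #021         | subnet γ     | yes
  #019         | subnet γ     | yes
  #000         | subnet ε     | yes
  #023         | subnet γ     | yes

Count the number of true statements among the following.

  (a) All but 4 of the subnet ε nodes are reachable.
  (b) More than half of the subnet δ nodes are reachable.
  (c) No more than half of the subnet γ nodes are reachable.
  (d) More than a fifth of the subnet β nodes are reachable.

(a) subnet ε: |A| = 7, |A ∩ B| = 3; needs |A ∖ B| = 4 — true.
(b) subnet δ: |A| = 9, |A ∩ B| = 5; needs |A ∩ B| > |A ∖ B| — true.
(c) subnet γ: |A| = 8, |A ∩ B| = 5; needs |A ∩ B| ≤ |A ∖ B| — false.
(d) subnet β: |A| = 5, |A ∩ B| = 2; needs |A ∩ B| / |A| > 1/5 — true.

3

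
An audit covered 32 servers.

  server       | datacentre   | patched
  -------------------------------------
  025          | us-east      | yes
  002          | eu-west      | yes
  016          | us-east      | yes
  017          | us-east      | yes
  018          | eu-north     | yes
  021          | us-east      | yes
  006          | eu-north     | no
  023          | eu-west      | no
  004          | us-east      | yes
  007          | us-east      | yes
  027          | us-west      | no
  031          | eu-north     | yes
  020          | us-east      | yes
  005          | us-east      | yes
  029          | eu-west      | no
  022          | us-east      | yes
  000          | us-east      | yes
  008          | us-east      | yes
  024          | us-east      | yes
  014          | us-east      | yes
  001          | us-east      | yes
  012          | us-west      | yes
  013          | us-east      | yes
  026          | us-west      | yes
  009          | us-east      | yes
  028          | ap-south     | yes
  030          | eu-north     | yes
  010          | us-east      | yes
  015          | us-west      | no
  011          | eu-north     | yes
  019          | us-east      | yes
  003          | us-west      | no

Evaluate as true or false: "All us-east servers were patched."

The determiner here denotes the relation: A ⊆ B, i.e. every element of A is in B (|A ∖ B| = 0).
|A| = 18, |A ∩ B| = 18, |A ∖ B| = 0.
So the statement is true.

True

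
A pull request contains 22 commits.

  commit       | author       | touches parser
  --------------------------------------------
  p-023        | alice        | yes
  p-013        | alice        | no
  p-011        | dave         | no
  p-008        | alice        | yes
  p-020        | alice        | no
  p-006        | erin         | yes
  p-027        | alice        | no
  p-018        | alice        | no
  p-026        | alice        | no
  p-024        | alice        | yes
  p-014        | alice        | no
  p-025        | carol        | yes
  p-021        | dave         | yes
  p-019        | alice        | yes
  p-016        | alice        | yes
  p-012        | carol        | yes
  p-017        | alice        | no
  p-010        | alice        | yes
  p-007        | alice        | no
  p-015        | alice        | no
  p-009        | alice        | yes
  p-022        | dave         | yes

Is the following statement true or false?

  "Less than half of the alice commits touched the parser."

Truth condition: |A ∩ B| < |A ∖ B|.
|A| = 16, |A ∩ B| = 7, |A ∖ B| = 9.
7 < 9, so the statement is true.

True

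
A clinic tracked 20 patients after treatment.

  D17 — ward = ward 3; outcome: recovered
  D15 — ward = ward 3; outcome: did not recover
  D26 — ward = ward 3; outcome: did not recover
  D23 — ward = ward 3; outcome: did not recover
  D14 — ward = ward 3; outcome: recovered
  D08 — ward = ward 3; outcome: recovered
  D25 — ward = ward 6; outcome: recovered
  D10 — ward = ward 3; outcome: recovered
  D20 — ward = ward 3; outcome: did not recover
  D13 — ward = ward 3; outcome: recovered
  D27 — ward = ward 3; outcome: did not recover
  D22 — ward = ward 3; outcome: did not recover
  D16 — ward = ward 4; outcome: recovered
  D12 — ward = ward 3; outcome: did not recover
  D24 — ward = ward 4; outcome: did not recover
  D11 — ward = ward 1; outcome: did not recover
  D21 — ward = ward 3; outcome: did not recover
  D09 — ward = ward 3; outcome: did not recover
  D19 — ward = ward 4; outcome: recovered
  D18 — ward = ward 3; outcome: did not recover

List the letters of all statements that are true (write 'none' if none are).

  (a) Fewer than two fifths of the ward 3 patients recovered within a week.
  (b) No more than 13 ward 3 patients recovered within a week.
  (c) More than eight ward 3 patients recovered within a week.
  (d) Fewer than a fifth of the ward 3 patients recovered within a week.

(a), (b)

|A| = 15, |A ∩ B| = 5, |A ∖ B| = 10.
(a) |A ∩ B| / |A| < 2/5: holds.
(b) |A ∩ B| ≤ 13: holds.
(c) |A ∩ B| > 8: fails.
(d) |A ∩ B| / |A| < 1/5: fails.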